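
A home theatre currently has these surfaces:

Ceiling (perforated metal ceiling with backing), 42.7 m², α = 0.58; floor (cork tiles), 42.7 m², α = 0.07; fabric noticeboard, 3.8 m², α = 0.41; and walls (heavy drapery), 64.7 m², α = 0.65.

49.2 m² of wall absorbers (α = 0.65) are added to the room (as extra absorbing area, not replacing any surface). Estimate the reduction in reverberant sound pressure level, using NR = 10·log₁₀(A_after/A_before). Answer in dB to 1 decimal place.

1.6 dB

Equivalent absorption area: A_before = 42.7*0.58 + 42.7*0.07 + 3.8*0.41 + 64.7*0.65 = 71.368 m².
Treatment contributes 49.2·0.65 = 31.980 sabins.
New total A_after = 103.348 sabins.
Reduction = 10 log₁₀(A_after/A_before) = 10 log₁₀(1.4481) = 1.6 dB.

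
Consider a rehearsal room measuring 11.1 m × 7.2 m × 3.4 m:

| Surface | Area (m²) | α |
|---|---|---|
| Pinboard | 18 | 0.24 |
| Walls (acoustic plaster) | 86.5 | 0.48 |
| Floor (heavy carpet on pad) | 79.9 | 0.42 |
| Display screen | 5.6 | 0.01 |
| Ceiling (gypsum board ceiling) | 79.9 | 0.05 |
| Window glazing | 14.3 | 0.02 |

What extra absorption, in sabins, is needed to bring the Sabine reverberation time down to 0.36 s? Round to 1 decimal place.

37.8 sabins

Total absorption A₁ = 18*0.24 + 86.5*0.48 + 79.9*0.42 + 5.6*0.01 + 79.9*0.05 + 14.3*0.02
  = 4.320 + 41.520 + 33.558 + 0.056 + 3.995 + 0.286 = 83.735 m² sabins.
V = 271.728 m³. Required absorption A₂ = 0.161 × 271.728 / 0.36 = 121.523 sabins.
Additional absorption ΔA = 121.523 − 83.735 = 37.8 sabins.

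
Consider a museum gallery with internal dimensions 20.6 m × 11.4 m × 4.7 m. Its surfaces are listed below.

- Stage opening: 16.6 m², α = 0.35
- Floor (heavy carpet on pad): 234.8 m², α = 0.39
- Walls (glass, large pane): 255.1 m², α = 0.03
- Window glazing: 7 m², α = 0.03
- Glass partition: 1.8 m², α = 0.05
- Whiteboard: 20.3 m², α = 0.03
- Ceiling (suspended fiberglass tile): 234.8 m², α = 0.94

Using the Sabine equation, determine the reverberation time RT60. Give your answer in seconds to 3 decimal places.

A = Σ Sᵢαᵢ = 16.6·0.35 + 234.8·0.39 + 255.1·0.03 + 7·0.03 + 1.8·0.05 + 20.3·0.03 + 234.8·0.94 = 326.656 sabins.
Volume V = 20.6 × 11.4 × 4.7 = 1103.748 m³.
T = 0.161 V/A = 0.161·1103.748/326.656 = 0.544 s.

0.544 s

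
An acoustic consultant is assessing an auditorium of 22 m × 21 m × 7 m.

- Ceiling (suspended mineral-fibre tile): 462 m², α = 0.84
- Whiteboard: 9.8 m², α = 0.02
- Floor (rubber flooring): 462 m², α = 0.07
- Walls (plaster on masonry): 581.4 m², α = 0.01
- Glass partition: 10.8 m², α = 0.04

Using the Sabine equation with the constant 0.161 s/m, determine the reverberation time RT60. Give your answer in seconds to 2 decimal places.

1.22 s

Summing Sᵢαᵢ: 388.080 + 0.196 + 32.340 + 5.814 + 0.432 → A = 426.862 sabins.
Room volume: 3234 m³.
RT60 = 0.161 · V / A = 0.161 × 3234 / 426.862 = 1.22 s.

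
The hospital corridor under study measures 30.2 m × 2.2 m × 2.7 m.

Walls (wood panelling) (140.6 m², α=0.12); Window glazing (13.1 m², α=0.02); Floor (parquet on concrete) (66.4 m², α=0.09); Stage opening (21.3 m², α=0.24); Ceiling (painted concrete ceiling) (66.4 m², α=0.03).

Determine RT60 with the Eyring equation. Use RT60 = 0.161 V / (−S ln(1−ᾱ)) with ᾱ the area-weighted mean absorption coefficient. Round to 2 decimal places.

S = Σ Sᵢ = 307.8 m².
Σ(Sᵢαᵢ) = 140.6·0.12 + 13.1·0.02 + 66.4·0.09 + 21.3·0.24 + 66.4·0.03 = 30.214.
ᾱ = 30.214 / 307.8 = 0.0982.
Eyring denominator: −S ln(1−ᾱ) = 31.815.
V = 30.2 × 2.2 × 2.7 = 179.388 m³.
T = 0.161·V/[−S·ln(1−ᾱ)] = 0.161·179.388/31.815 = 0.91 s.

0.91 seconds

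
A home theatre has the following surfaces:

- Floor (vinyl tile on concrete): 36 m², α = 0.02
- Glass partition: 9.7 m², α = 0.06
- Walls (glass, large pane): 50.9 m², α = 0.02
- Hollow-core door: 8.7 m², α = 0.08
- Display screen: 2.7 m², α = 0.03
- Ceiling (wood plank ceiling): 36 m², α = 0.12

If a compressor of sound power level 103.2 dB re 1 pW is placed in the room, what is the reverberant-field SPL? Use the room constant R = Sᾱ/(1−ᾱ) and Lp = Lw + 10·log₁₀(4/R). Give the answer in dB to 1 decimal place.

A = 7.417 sabins; S = 144.0 m².
ᾱ = 7.417/144.0 = 0.0515; R = Sᾱ/(1−ᾱ) = 7.417/(1−0.0515) = 7.820 m².
Lp = 103.2 + 10·log₁₀(4/7.820) = 103.2 + (-2.91) = 100.3 dB.

100.3 dB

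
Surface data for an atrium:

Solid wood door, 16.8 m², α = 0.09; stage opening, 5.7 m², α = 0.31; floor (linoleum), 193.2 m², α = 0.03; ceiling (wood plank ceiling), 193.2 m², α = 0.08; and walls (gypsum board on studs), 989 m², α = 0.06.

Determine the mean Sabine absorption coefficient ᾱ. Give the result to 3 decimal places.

S = Σ Sᵢ = 16.8 + 5.7 + 193.2 + 193.2 + 989 = 1397.9 m².
A = 16.8·0.09 + 5.7·0.31 + 193.2·0.03 + 193.2·0.08 + 989·0.06 = 83.871 sabins.
ᾱ = 83.871 / 1397.9 = 0.060.

0.060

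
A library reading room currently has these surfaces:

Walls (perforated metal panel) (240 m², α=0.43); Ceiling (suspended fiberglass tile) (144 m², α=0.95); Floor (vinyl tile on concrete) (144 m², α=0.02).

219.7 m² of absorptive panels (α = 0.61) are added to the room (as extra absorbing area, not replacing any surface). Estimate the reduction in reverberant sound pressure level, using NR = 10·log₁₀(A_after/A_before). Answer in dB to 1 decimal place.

1.9 dB

Summing Sᵢαᵢ: 103.200 + 136.800 + 2.880 → A_before = 242.880 sabins.
Added absorption = 219.7 × 0.61 = 134.017 sabins.
A_after = 242.880 + 134.017 = 376.897 sabins.
NR = 10·log₁₀(376.897/242.880) = 1.9 dB.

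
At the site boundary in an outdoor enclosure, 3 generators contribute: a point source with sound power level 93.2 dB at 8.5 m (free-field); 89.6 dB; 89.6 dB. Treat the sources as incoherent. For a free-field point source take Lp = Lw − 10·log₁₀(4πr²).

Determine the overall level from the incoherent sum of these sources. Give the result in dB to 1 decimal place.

Source at 8.5 m: Lp = 93.2 − 10·log₁₀(4π·8.5²) = 93.2 − 10·log₁₀(907.920) = 63.6 dB.
Converting to relative power and adding: 10^(63.6/10) + 10^(89.6/10) + 10^(89.6/10) = 1.826e+09.
Back to dB: 10·log₁₀ Σ = 92.6 dB.

92.6 dB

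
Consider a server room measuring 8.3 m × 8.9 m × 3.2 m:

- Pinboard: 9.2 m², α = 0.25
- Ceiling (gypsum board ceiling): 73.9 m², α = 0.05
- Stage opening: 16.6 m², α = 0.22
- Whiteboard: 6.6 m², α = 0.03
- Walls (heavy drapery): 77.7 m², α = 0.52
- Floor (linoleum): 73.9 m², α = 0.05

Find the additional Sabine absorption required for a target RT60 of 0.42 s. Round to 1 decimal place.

36.7 sabins

Summing Sᵢαᵢ: 2.300 + 3.695 + 3.652 + 0.198 + 40.404 + 3.695 → A₁ = 53.944 sabins.
For T = 0.42 s, need A₂ = 0.161·V/T = 0.161·236.384/0.42 = 90.614 sabins.
Shortfall: 90.614 − 53.944 = 36.7 sabins.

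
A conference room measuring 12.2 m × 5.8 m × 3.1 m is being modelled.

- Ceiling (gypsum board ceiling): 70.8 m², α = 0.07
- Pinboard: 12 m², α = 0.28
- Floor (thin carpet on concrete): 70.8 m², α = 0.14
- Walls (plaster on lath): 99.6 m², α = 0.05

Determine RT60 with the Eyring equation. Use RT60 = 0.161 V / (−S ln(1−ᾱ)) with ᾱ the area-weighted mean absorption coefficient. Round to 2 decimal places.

S = Σ Sᵢ = 253.2 m².
Σ(Sᵢαᵢ) = 70.8·0.07 + 12·0.28 + 70.8·0.14 + 99.6·0.05 = 23.208.
Mean coefficient ᾱ = A/S = 0.0917.
Eyring denominator: −S ln(1−ᾱ) = 24.353.
V = 12.2 × 5.8 × 3.1 = 219.356 m³.
RT60 = 0.161 × 219.356 / 24.353 = 1.45 s.

1.45 s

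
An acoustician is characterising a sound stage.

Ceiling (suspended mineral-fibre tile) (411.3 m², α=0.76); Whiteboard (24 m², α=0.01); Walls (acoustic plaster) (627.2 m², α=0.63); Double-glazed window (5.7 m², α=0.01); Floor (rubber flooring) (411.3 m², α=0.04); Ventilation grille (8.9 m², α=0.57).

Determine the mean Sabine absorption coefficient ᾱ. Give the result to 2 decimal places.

S = Σ Sᵢ = 411.3 + 24 + 627.2 + 5.7 + 411.3 + 8.9 = 1488.4 m².
A = 411.3*0.76 + 24*0.01 + 627.2*0.63 + 5.7*0.01 + 411.3*0.04 + 8.9*0.57 = 729.546 sabins.
ᾱ = 729.546 / 1488.4 = 0.49.

0.49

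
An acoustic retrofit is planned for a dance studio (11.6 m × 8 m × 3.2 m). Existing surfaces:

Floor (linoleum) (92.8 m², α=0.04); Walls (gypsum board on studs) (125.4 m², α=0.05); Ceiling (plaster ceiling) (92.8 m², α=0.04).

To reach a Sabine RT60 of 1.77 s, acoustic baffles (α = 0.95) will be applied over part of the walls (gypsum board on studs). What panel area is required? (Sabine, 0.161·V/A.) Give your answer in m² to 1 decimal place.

14.8

Total absorption A₁ = 92.8·0.04 + 125.4·0.05 + 92.8·0.04
  = 3.712 + 6.270 + 3.712 = 13.694 m² sabins.
Required A₂ = 0.161·296.96/1.77 = 27.012 sabins.
ΔA needed = 27.012 − 13.694 = 13.318 sabins.
Net gain per m²: Δα = 0.95 − 0.05 = 0.90.
Area = ΔA/Δα = 13.318/0.90 = 14.8 m².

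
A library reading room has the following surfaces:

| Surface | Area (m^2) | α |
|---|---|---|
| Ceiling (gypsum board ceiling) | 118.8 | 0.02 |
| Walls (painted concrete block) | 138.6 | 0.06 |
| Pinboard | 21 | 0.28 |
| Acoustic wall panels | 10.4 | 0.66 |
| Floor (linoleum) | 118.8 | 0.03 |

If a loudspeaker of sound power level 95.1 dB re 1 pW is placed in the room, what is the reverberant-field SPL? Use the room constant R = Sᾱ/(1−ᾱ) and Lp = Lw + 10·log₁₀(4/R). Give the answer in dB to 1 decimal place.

A = 27.000 sabins; S = 407.6 m^2.
ᾱ = 0.0662, so room constant R = A/(1−ᾱ) = 28.914 m^2.
Lp = 95.1 + 10·log₁₀(4/28.914) = 95.1 + (-8.59) = 86.5 dB.

86.5 dB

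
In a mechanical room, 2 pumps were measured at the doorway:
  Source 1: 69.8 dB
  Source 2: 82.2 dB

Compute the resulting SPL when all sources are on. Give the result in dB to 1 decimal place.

Σ 10^(Lᵢ/10) = 1.755e+08.
Back to dB: 10·log₁₀ Σ = 82.4 dB.

82.4 dB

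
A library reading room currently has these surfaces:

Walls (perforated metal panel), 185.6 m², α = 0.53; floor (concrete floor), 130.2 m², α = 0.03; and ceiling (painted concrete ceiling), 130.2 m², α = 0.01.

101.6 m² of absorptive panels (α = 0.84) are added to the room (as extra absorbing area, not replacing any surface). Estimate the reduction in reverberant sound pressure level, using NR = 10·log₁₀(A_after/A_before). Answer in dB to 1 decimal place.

2.6 dB

Equivalent absorption area: A_before = 185.6×0.53 + 130.2×0.03 + 130.2×0.01 = 103.576 m².
Treatment contributes 101.6·0.84 = 85.344 sabins.
A_after = 103.576 + 85.344 = 188.920 sabins.
Reduction = 10 log₁₀(A_after/A_before) = 10 log₁₀(1.8240) = 2.6 dB.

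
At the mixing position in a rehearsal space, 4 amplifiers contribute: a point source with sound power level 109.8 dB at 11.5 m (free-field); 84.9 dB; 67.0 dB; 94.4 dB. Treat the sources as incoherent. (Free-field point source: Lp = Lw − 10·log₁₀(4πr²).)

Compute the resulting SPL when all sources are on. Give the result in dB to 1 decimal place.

Source at 11.5 m: Lp = 109.8 − 10·log₁₀(4π·11.5²) = 109.8 − 10·log₁₀(1661.903) = 77.6 dB.
Σ 10^(Lᵢ/10) = 3.126e+09.
L_total = 10·log₁₀(3.126e+09) = 94.9 dB.

94.9 dB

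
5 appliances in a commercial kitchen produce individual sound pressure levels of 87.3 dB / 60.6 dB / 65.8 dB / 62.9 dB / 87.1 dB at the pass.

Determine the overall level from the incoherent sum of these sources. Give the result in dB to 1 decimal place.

90.2 dB

Σ 10^(Lᵢ/10) = 1.057e+09.
Back to dB: 10·log₁₀ Σ = 90.2 dB.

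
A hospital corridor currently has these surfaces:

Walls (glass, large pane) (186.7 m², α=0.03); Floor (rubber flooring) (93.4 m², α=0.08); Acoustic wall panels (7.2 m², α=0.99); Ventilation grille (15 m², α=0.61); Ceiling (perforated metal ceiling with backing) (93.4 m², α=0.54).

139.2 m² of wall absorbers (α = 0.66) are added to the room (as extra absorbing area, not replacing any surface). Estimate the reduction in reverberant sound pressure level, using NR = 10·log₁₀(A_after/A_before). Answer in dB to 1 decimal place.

Total absorption A_before = 186.7*0.03 + 93.4*0.08 + 7.2*0.99 + 15*0.61 + 93.4*0.54
  = 5.601 + 7.472 + 7.128 + 9.150 + 50.436 = 79.787 m² sabins.
Treatment contributes 139.2·0.66 = 91.872 sabins.
A_after = 79.787 + 91.872 = 171.659 sabins.
NR = 10·log₁₀(171.659/79.787) = 3.3 dB.

3.3 dB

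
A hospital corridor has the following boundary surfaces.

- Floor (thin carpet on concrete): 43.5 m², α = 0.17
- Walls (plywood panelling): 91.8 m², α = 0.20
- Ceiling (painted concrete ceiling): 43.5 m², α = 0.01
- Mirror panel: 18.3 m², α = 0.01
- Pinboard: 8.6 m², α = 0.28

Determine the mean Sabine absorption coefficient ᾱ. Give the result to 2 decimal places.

0.14

Total surface area S = 205.7 m².
Weighted sum Σ Sα = 28.781.
ᾱ = A/S = 0.14.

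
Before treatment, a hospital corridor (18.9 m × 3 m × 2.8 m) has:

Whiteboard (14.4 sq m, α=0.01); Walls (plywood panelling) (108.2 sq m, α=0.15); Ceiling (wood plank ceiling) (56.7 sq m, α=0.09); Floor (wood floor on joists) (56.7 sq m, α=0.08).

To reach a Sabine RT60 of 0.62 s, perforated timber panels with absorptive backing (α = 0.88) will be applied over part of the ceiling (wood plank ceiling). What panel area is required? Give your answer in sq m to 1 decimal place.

19.3

A₁ = Σ Sᵢαᵢ = 14.4×0.01 + 108.2×0.15 + 56.7×0.09 + 56.7×0.08 = 26.013 sabins.
V = 158.76 m³. Target absorption A₂ = 0.161 × 158.76 / 0.62 = 41.226 sabins.
ΔA needed = 41.226 − 26.013 = 15.213 sabins.
Net gain per sq m: Δα = 0.88 − 0.09 = 0.79.
Area = ΔA/Δα = 15.213/0.79 = 19.3 sq m.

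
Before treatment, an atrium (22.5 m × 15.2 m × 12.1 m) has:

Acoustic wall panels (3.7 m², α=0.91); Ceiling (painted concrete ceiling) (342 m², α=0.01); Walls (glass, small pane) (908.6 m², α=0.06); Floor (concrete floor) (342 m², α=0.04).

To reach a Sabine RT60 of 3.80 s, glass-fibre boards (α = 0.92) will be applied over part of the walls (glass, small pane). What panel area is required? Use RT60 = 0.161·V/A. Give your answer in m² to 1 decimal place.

116.7

Summing Sᵢαᵢ: 3.367 + 3.420 + 54.516 + 13.680 → A₁ = 74.983 sabins.
Required A₂ = 0.161·4138.2/3.80 = 175.329 sabins.
ΔA needed = 175.329 − 74.983 = 100.346 sabins.
Each m² of panel replacing the walls (glass, small pane) adds (0.92 − 0.06) = 0.86 sabins.
Area = ΔA/Δα = 100.346/0.86 = 116.7 m².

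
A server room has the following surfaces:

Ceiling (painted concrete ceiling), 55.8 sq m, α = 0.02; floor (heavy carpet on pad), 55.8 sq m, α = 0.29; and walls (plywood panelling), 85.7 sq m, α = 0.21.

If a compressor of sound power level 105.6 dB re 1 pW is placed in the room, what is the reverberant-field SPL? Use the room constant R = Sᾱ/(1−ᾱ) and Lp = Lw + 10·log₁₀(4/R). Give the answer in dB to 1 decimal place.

A = 35.295 sabins; S = 197.3 sq m.
ᾱ = 0.1789, so room constant R = A/(1−ᾱ) = 42.985 sq m.
Lp = Lw + 10 log₁₀(4/R) = 105.6 -10.31 = 95.3 dB.

95.3 dB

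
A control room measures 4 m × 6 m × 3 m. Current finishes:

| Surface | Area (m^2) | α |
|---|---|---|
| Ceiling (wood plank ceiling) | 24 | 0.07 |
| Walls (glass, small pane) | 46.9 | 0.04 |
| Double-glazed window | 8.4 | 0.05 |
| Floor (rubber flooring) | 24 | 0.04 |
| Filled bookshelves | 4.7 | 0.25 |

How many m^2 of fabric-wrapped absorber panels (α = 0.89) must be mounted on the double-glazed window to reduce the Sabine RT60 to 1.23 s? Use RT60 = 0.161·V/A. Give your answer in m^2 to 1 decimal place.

3.9

A₁ = Σ Sᵢαᵢ = 24*0.07 + 46.9*0.04 + 8.4*0.05 + 24*0.04 + 4.7*0.25 = 6.111 sabins.
V = 72 m³. Target absorption A₂ = 0.161 × 72 / 1.23 = 9.424 sabins.
Absorption to add: 9.424 − 6.111 = 3.313 sabins.
Each m^2 of panel replacing the double-glazed window adds (0.89 − 0.05) = 0.84 sabins.
Panel area = 3.313 / 0.84 = 3.9 m^2.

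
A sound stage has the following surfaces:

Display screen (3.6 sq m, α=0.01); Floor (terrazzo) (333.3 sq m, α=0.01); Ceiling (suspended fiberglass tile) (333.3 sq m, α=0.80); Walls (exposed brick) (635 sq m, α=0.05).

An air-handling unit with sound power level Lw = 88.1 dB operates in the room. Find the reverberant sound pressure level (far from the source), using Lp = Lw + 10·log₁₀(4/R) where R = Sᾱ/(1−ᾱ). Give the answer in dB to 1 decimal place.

Σ(Sᵢαᵢ) = 3.6×0.01 + 333.3×0.01 + 333.3×0.80 + 635×0.05 = 301.759; total area S = 1305.2 sq m.
ᾱ = 0.2312, so room constant R = A/(1−ᾱ) = 392.507 sq m.
Lp = Lw + 10 log₁₀(4/R) = 88.1 -19.92 = 68.2 dB.

68.2 dB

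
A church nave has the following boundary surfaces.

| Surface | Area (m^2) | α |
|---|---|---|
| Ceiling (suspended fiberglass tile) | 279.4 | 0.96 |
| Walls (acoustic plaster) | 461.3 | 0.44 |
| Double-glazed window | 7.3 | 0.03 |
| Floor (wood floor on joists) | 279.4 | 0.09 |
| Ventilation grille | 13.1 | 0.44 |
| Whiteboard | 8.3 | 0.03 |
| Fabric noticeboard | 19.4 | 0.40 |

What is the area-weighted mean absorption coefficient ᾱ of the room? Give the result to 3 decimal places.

S = Σ Sᵢ = 279.4 + 461.3 + 7.3 + 279.4 + 13.1 + 8.3 + 19.4 = 1068.2 m^2.
Weighted sum Σ Sα = 510.334.
ᾱ = A/S = 0.478.

0.478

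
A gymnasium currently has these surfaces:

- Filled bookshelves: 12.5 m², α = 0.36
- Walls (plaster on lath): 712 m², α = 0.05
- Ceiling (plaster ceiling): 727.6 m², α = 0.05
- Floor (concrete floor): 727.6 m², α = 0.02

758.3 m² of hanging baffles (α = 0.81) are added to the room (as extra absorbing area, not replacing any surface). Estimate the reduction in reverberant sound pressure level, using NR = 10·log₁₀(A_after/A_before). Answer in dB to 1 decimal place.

Equivalent absorption area: A_before = 12.5·0.36 + 712·0.05 + 727.6·0.05 + 727.6·0.02 = 91.032 m².
Added absorption = 758.3 × 0.81 = 614.223 sabins.
A_after = 91.032 + 614.223 = 705.255 sabins.
NR = 10·log₁₀(705.255/91.032) = 8.9 dB.

8.9 dB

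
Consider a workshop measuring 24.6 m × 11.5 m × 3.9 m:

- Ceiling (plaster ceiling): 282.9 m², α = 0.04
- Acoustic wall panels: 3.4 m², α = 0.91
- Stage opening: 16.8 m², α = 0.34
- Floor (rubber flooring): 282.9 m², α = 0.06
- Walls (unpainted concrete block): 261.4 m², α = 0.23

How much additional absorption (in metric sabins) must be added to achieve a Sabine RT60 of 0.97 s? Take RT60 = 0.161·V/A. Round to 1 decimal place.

A₁ = Σ Sᵢαᵢ = 282.9×0.04 + 3.4×0.91 + 16.8×0.34 + 282.9×0.06 + 261.4×0.23 = 97.218 sabins.
V = 1103.31 m³. Required absorption A₂ = 0.161 × 1103.31 / 0.97 = 183.127 sabins.
ΔA = A₂ − A₁ = 183.127 − 97.218 = 85.9 sabins.

85.9 sabins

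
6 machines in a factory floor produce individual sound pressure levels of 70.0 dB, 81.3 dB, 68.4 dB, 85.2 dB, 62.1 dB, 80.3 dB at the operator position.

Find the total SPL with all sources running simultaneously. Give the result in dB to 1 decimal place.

Σ 10^(Lᵢ/10) = 5.917e+08.
Combined level = 10 log₁₀(5.917e+08) = 87.7 dB.

87.7 dB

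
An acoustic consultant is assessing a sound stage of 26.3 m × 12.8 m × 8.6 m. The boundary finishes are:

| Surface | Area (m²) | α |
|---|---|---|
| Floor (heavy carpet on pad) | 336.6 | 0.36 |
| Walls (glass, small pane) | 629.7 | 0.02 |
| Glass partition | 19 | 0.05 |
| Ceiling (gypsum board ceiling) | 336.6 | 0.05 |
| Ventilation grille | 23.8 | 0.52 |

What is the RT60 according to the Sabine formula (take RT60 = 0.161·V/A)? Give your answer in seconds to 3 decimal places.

2.843 sec

A = Σ Sᵢαᵢ = 336.6*0.36 + 629.7*0.02 + 19*0.05 + 336.6*0.05 + 23.8*0.52 = 163.926 sabins.
Room volume: 2895.104 m³.
RT60 = 0.161 · V / A = 0.161 × 2895.104 / 163.926 = 2.843 s.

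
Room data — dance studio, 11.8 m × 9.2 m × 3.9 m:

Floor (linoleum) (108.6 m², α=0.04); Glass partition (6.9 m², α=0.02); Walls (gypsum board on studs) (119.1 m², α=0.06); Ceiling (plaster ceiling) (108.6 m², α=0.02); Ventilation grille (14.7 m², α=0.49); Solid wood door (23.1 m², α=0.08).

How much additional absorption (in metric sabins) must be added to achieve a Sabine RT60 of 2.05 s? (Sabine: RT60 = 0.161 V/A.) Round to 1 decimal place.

10.4 sabins

A₁ = Σ Sᵢαᵢ = 108.6·0.04 + 6.9·0.02 + 119.1·0.06 + 108.6·0.02 + 14.7·0.49 + 23.1·0.08 = 22.851 sabins.
For T = 2.05 s, need A₂ = 0.161·V/T = 0.161·423.384/2.05 = 33.251 sabins.
Additional absorption ΔA = 33.251 − 22.851 = 10.4 sabins.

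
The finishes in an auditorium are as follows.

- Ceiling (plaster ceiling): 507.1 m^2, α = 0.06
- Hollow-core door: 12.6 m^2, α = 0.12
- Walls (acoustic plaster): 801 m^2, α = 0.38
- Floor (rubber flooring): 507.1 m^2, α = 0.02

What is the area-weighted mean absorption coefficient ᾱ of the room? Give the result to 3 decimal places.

0.190

S = Σ Sᵢ = 507.1 + 12.6 + 801 + 507.1 = 1827.8 m^2.
Weighted sum Σ Sα = 346.460.
ᾱ = 346.460 / 1827.8 = 0.190.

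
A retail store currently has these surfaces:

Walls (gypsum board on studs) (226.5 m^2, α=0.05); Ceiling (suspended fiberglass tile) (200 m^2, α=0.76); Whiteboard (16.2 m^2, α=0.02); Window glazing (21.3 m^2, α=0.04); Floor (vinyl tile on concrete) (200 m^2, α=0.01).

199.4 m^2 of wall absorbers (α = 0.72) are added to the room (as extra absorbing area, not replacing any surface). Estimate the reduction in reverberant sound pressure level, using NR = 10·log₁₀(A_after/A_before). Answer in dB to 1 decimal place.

Summing Sᵢαᵢ: 11.325 + 152.000 + 0.324 + 0.852 + 2.000 → A_before = 166.501 sabins.
Added absorption = 199.4 × 0.72 = 143.568 sabins.
A_after = 166.501 + 143.568 = 310.069 sabins.
Reduction = 10 log₁₀(A_after/A_before) = 10 log₁₀(1.8623) = 2.7 dB.

2.7 dB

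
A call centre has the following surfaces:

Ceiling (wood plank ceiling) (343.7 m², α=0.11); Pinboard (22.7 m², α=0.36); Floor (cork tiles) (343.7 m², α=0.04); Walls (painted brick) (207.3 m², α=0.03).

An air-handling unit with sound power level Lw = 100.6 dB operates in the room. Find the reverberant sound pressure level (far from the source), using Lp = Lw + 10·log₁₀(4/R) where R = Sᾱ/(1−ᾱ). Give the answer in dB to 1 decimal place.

88.1 dB

Σ(Sᵢαᵢ) = 343.7×0.11 + 22.7×0.36 + 343.7×0.04 + 207.3×0.03 = 65.946; total area S = 917.4 m².
ᾱ = 65.946/917.4 = 0.0719; R = Sᾱ/(1−ᾱ) = 65.946/(1−0.0719) = 71.055 m².
Lp = Lw + 10 log₁₀(4/R) = 100.6 -12.50 = 88.1 dB.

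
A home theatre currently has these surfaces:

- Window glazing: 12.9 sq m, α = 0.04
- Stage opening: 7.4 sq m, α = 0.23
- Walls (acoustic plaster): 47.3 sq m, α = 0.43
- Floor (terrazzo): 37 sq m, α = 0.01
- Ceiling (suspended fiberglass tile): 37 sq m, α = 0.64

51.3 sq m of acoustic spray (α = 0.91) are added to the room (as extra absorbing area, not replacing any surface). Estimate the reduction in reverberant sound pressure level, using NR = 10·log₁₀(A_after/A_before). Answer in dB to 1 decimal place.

3.0 dB

A_before = Σ Sᵢαᵢ = 12.9×0.04 + 7.4×0.23 + 47.3×0.43 + 37×0.01 + 37×0.64 = 46.607 sabins.
Treatment contributes 51.3·0.91 = 46.683 sabins.
A_after = 46.607 + 46.683 = 93.290 sabins.
Reduction = 10 log₁₀(A_after/A_before) = 10 log₁₀(2.0016) = 3.0 dB.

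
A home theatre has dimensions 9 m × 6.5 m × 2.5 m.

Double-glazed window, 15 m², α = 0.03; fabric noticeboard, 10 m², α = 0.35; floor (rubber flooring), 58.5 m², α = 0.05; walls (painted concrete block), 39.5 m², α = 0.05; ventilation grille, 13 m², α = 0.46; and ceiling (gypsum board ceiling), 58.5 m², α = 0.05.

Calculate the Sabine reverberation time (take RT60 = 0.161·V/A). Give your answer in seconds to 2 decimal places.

1.33 s

Summing Sᵢαᵢ: 0.450 + 3.500 + 2.925 + 1.975 + 5.980 + 2.925 → A = 17.755 sabins.
Volume V = 9 × 6.5 × 2.5 = 146.25 m³.
RT60 = 0.161 · V / A = 0.161 × 146.25 / 17.755 = 1.33 s.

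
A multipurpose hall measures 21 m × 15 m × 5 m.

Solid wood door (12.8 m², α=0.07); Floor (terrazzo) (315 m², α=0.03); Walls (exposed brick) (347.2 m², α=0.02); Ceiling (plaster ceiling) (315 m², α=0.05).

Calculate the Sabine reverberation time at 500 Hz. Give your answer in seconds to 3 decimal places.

A = Σ Sᵢαᵢ = 12.8*0.07 + 315*0.03 + 347.2*0.02 + 315*0.05 = 33.040 sabins.
V = 21·15·5 = 1575 m³.
T = 0.161 V/A = 0.161·1575/33.040 = 7.675 s.

7.675 s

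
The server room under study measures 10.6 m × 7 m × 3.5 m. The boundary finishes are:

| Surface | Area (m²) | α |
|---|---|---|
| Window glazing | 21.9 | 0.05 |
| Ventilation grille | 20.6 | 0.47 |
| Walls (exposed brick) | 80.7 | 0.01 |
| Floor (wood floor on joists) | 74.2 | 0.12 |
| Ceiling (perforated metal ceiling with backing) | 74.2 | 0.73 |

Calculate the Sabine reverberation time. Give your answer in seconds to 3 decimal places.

Equivalent absorption area: A = 21.9*0.05 + 20.6*0.47 + 80.7*0.01 + 74.2*0.12 + 74.2*0.73 = 74.654 m².
Volume V = 10.6 × 7 × 3.5 = 259.7 m³.
Sabine: RT60 = 0.161 × 259.7 / 74.654 = 0.560 s.

0.560 s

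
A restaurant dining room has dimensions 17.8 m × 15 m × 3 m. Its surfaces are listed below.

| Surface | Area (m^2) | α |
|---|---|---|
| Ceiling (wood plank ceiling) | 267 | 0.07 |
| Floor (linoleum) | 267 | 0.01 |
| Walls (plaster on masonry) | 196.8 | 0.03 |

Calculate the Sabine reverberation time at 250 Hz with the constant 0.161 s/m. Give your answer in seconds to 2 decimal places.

4.73 seconds

Summing Sᵢαᵢ: 18.690 + 2.670 + 5.904 → A = 27.264 sabins.
Room volume: 801 m³.
RT60 = 0.161 · V / A = 0.161 × 801 / 27.264 = 4.73 s.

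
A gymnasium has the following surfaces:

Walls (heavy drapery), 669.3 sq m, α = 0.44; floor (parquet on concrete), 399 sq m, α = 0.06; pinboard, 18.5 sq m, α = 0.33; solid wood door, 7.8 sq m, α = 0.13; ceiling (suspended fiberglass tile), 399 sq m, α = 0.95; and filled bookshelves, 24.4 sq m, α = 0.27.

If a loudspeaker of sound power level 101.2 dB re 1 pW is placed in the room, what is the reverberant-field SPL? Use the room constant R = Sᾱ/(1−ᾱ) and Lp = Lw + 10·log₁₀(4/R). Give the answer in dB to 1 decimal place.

76.0 dB

A = 711.189 sabins; S = 1518.0 sq m.
ᾱ = 711.189/1518.0 = 0.4685; R = Sᾱ/(1−ᾱ) = 711.189/(1−0.4685) = 1338.079 sq m.
Lp = 101.2 + 10·log₁₀(4/1338.079) = 101.2 + (-25.24) = 76.0 dB.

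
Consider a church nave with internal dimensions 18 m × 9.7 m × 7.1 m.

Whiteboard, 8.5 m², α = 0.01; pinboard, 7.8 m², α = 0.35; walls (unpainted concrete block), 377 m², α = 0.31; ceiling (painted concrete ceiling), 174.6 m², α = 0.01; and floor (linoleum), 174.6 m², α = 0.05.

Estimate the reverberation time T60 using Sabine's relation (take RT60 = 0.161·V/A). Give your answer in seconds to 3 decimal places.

1.533 seconds

Summing Sᵢαᵢ: 0.085 + 2.730 + 116.870 + 1.746 + 8.730 → A = 130.161 sabins.
Volume V = 18 × 9.7 × 7.1 = 1239.66 m³.
RT60 = 0.161 · V / A = 0.161 × 1239.66 / 130.161 = 1.533 s.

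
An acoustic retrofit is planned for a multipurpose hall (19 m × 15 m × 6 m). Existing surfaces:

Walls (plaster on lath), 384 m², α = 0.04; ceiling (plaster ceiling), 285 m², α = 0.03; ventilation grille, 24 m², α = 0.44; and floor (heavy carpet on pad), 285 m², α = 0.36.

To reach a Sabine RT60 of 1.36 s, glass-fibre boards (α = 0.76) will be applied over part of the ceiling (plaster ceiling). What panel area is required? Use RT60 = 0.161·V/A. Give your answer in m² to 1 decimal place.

Summing Sᵢαᵢ: 15.360 + 8.550 + 10.560 + 102.600 → A₁ = 137.070 sabins.
V = 1710 m³. Target absorption A₂ = 0.161 × 1710 / 1.36 = 202.434 sabins.
Absorption to add: 202.434 − 137.070 = 65.364 sabins.
Each m² of panel replacing the ceiling (plaster ceiling) adds (0.76 − 0.03) = 0.73 sabins.
Area = ΔA/Δα = 65.364/0.73 = 89.5 m².

89.5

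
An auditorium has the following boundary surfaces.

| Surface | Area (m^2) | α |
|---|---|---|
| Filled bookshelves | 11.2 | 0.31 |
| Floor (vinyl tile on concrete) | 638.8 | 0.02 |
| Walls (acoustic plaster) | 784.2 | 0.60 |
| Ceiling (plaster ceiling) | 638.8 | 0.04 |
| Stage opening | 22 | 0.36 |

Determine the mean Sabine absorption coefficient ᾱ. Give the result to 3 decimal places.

0.248

S = Σ Sᵢ = 11.2 + 638.8 + 784.2 + 638.8 + 22 = 2095.0 m^2.
Weighted sum Σ Sα = 520.240.
ᾱ = A/S = 0.248.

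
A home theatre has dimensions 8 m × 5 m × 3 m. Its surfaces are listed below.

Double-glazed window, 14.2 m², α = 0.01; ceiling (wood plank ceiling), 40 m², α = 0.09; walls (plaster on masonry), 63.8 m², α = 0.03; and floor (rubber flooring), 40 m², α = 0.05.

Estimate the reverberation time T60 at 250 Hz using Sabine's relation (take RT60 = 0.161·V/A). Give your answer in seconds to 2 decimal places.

2.52 s

Summing Sᵢαᵢ: 0.142 + 3.600 + 1.914 + 2.000 → A = 7.656 sabins.
Volume V = 8 × 5 × 3 = 120 m³.
RT60 = 0.161 · V / A = 0.161 × 120 / 7.656 = 2.52 s.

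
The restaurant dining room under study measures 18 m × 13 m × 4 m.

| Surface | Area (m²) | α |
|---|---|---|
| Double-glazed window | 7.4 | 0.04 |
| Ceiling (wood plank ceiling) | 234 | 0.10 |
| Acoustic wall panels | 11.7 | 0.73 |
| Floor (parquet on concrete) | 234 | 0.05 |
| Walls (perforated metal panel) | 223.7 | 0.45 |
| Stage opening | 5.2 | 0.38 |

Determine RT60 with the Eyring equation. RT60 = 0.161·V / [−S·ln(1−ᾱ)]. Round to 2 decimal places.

Total surface area S = 7.4 + 234 + 11.7 + 234 + 223.7 + 5.2 = 716.0 m².
Σ(Sᵢαᵢ) = 7.4×0.04 + 234×0.10 + 11.7×0.73 + 234×0.05 + 223.7×0.45 + 5.2×0.38 = 146.578.
ᾱ = 146.578 / 716.0 = 0.2047.
Eyring denominator: −S ln(1−ᾱ) = 163.990.
V = 18 × 13 × 4 = 936 m³.
RT60 = 0.161 × 936 / 163.990 = 0.92 s.

0.92 s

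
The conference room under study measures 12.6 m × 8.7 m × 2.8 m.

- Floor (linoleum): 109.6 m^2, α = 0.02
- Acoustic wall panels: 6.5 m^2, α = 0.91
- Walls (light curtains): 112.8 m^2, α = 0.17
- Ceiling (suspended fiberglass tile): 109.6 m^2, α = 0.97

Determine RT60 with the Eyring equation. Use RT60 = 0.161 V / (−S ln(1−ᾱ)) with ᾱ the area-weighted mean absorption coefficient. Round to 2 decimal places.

Total surface area S = 109.6 + 6.5 + 112.8 + 109.6 = 338.5 m^2.
Σ(Sᵢαᵢ) = 109.6·0.02 + 6.5·0.91 + 112.8·0.17 + 109.6·0.97 = 133.595.
ᾱ = 133.595 / 338.5 = 0.3947.
−S·ln(1−ᾱ) = −338.5 × ln(1 − 0.3947) = 169.938.
V = 12.6 × 8.7 × 2.8 = 306.936 m³.
RT60 = 0.161 × 306.936 / 169.938 = 0.29 s.

0.29 sec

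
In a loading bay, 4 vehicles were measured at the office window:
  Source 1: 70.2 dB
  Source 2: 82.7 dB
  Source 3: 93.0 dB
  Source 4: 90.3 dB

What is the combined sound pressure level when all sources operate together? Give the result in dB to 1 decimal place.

Sum in the linear (power) domain: Σ 10^(Lᵢ/10) = 10^(70.2/10) + 10^(82.7/10) + 10^(93.0/10) + 10^(90.3/10) = 3.263e+09.
Back to dB: 10·log₁₀ Σ = 95.1 dB.

95.1 dB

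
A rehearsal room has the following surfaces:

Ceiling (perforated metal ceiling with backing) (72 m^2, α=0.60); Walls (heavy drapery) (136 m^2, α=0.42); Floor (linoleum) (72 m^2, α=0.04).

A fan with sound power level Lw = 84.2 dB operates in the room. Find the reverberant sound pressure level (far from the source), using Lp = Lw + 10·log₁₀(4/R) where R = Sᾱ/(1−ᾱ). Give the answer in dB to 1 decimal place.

68.1 dB

A = 103.200 sabins; S = 280.0 m^2.
ᾱ = 0.3686, so room constant R = A/(1−ᾱ) = 163.446 m^2.
Lp = Lw + 10 log₁₀(4/R) = 84.2 -16.11 = 68.1 dB.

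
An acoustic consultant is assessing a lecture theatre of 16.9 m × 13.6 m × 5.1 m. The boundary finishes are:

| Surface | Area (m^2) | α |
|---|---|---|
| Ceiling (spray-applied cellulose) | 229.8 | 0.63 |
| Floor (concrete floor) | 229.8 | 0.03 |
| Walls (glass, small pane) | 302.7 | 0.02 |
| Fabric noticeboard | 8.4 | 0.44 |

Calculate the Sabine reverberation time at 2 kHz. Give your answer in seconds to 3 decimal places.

1.169 sec

Total absorption A = 229.8×0.63 + 229.8×0.03 + 302.7×0.02 + 8.4×0.44
  = 144.774 + 6.894 + 6.054 + 3.696 = 161.418 m^2 sabins.
V = 16.9·13.6·5.1 = 1172.184 m³.
Sabine: RT60 = 0.161 × 1172.184 / 161.418 = 1.169 s.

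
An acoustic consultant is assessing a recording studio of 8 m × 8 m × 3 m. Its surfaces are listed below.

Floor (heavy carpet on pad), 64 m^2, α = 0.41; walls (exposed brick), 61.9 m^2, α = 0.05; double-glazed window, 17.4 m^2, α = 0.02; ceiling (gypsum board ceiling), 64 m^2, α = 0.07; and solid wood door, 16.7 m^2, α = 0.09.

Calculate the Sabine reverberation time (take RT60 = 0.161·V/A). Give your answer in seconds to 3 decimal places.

0.867 s

Total absorption A = 64*0.41 + 61.9*0.05 + 17.4*0.02 + 64*0.07 + 16.7*0.09
  = 26.240 + 3.095 + 0.348 + 4.480 + 1.503 = 35.666 m^2 sabins.
Room volume: 192 m³.
Sabine: RT60 = 0.161 × 192 / 35.666 = 0.867 s.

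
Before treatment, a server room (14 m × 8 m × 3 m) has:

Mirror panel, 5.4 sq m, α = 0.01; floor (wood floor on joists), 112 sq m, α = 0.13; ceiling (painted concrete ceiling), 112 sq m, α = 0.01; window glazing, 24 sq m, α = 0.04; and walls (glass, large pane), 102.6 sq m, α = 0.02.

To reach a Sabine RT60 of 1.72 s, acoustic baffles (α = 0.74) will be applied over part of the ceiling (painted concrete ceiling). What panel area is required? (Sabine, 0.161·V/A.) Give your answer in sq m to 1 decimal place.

17.4

Summing Sᵢαᵢ: 0.054 + 14.560 + 1.120 + 0.960 + 2.052 → A₁ = 18.746 sabins.
Required A₂ = 0.161·336/1.72 = 31.451 sabins.
ΔA needed = 31.451 − 18.746 = 12.705 sabins.
Each sq m of panel replacing the ceiling (painted concrete ceiling) adds (0.74 − 0.01) = 0.73 sabins.
Panel area = 12.705 / 0.73 = 17.4 sq m.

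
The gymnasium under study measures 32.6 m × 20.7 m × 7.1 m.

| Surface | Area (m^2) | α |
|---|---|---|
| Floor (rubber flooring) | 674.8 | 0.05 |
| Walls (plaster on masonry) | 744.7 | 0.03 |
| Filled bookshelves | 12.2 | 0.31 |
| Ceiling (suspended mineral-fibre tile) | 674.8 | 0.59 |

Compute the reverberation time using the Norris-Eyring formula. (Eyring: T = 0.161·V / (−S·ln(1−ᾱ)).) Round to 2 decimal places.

1.49 sec

S = Σ Sᵢ = 2106.5 m^2.
Absorption A = 674.8·0.05 + 744.7·0.03 + 12.2·0.31 + 674.8·0.59 = 457.995 sabins.
ᾱ = 457.995 / 2106.5 = 0.2174.
Eyring denominator: −S ln(1−ᾱ) = 516.374.
V = 32.6 × 20.7 × 7.1 = 4791.222 m³.
RT60 = 0.161 × 4791.222 / 516.374 = 1.49 s.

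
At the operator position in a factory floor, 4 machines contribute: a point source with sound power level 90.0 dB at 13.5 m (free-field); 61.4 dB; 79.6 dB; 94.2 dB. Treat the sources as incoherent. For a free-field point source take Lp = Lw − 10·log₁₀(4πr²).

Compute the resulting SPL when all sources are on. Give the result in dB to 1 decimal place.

Source at 13.5 m: Lp = 90.0 − 10·log₁₀(4π·13.5²) = 90.0 − 10·log₁₀(2290.221) = 56.4 dB.
Converting to relative power and adding: 10^(56.4/10) + 10^(61.4/10) + 10^(79.6/10) + 10^(94.2/10) = 2.723e+09.
L_total = 10·log₁₀(2.723e+09) = 94.4 dB.

94.4 dB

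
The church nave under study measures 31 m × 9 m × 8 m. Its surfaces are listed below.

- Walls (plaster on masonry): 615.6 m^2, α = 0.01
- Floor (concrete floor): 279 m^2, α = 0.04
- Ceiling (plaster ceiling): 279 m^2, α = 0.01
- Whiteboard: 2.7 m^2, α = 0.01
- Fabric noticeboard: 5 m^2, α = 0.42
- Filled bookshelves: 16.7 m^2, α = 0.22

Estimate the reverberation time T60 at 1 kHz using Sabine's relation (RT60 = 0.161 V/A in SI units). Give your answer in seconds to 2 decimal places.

13.87 s

A = Σ Sᵢαᵢ = 615.6×0.01 + 279×0.04 + 279×0.01 + 2.7×0.01 + 5×0.42 + 16.7×0.22 = 25.907 sabins.
V = 31·9·8 = 2232 m³.
T = 0.161 V/A = 0.161·2232/25.907 = 13.87 s.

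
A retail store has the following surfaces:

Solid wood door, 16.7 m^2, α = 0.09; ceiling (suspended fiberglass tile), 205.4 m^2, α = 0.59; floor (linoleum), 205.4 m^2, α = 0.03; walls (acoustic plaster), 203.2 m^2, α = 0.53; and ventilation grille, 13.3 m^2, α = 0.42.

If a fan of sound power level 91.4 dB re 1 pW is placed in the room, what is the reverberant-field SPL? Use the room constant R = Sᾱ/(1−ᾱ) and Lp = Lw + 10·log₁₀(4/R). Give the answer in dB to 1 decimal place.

Σ(Sᵢαᵢ) = 16.7×0.09 + 205.4×0.59 + 205.4×0.03 + 203.2×0.53 + 13.3×0.42 = 242.133; total area S = 644.0 m^2.
ᾱ = 0.3760, so room constant R = A/(1−ᾱ) = 388.034 m^2.
Lp = Lw + 10 log₁₀(4/R) = 91.4 -19.87 = 71.5 dB.

71.5 dB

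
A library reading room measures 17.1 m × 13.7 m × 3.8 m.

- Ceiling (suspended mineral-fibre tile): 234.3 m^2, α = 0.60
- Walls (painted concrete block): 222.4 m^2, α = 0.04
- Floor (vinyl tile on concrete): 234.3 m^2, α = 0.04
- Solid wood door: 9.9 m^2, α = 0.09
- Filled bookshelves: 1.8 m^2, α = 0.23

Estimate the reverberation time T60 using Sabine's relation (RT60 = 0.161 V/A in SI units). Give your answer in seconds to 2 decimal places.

0.89 s

A = Σ Sᵢαᵢ = 234.3·0.60 + 222.4·0.04 + 234.3·0.04 + 9.9·0.09 + 1.8·0.23 = 160.153 sabins.
Room volume: 890.226 m³.
RT60 = 0.161 · V / A = 0.161 × 890.226 / 160.153 = 0.89 s.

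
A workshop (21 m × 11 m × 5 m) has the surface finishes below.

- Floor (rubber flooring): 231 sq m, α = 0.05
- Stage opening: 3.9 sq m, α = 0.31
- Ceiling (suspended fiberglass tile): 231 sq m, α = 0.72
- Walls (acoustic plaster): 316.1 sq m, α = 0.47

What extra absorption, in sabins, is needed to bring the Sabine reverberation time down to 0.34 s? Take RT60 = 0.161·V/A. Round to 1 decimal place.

Total absorption A₁ = 231·0.05 + 3.9·0.31 + 231·0.72 + 316.1·0.47
  = 11.550 + 1.209 + 166.320 + 148.567 = 327.646 sq m sabins.
V = 1155 m³. Required absorption A₂ = 0.161 × 1155 / 0.34 = 546.926 sabins.
Shortfall: 546.926 − 327.646 = 219.3 sabins.

219.3 sabins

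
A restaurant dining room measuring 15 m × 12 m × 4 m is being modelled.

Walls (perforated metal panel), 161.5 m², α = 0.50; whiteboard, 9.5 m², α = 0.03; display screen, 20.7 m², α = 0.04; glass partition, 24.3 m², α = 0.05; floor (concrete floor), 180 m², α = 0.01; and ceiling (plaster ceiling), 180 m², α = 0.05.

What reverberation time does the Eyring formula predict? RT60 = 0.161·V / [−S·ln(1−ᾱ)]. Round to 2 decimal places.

Total surface area S = 161.5 + 9.5 + 20.7 + 24.3 + 180 + 180 = 576.0 m².
Absorption A = 161.5×0.50 + 9.5×0.03 + 20.7×0.04 + 24.3×0.05 + 180×0.01 + 180×0.05 = 93.878 sabins.
Mean coefficient ᾱ = A/S = 0.1630.
−S·ln(1−ᾱ) = −576.0 × ln(1 − 0.1630) = 102.488.
V = 15 × 12 × 4 = 720 m³.
T = 0.161·V/[−S·ln(1−ᾱ)] = 0.161·720/102.488 = 1.13 s.

1.13 seconds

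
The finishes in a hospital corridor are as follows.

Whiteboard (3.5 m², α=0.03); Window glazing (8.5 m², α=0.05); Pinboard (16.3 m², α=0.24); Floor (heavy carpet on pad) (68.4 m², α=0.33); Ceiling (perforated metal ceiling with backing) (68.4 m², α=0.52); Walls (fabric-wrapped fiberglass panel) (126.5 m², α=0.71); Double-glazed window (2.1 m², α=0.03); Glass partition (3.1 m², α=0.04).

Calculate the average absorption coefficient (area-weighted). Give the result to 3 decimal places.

Total surface area S = 296.8 m².
Σ(Sᵢαᵢ) = 3.5*0.03 + 8.5*0.05 + 16.3*0.24 + 68.4*0.33 + 68.4*0.52 + 126.5*0.71 + 2.1*0.03 + 3.1*0.04 = 152.584.
ᾱ = A/S = 0.514.

0.514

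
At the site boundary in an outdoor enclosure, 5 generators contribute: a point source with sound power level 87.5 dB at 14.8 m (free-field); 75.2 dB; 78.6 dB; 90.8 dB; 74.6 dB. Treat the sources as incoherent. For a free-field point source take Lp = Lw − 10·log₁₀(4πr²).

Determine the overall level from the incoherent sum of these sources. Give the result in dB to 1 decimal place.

Source at 14.8 m: Lp = 87.5 − 10·log₁₀(4π·14.8²) = 87.5 − 10·log₁₀(2752.538) = 53.1 dB.
Σ 10^(Lᵢ/10) = 1.337e+09.
L_total = 10·log₁₀(1.337e+09) = 91.3 dB.

91.3 dB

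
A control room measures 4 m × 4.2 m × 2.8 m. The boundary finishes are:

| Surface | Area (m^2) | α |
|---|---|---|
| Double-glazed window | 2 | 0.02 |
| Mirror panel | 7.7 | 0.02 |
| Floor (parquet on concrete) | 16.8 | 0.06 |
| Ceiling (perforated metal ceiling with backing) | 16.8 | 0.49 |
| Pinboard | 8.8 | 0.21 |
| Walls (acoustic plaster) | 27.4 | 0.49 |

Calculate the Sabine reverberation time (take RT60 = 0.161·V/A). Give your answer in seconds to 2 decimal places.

A = Σ Sᵢαᵢ = 2*0.02 + 7.7*0.02 + 16.8*0.06 + 16.8*0.49 + 8.8*0.21 + 27.4*0.49 = 24.708 sabins.
Volume V = 4 × 4.2 × 2.8 = 47.04 m³.
RT60 = 0.161 · V / A = 0.161 × 47.04 / 24.708 = 0.31 s.

0.31 seconds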